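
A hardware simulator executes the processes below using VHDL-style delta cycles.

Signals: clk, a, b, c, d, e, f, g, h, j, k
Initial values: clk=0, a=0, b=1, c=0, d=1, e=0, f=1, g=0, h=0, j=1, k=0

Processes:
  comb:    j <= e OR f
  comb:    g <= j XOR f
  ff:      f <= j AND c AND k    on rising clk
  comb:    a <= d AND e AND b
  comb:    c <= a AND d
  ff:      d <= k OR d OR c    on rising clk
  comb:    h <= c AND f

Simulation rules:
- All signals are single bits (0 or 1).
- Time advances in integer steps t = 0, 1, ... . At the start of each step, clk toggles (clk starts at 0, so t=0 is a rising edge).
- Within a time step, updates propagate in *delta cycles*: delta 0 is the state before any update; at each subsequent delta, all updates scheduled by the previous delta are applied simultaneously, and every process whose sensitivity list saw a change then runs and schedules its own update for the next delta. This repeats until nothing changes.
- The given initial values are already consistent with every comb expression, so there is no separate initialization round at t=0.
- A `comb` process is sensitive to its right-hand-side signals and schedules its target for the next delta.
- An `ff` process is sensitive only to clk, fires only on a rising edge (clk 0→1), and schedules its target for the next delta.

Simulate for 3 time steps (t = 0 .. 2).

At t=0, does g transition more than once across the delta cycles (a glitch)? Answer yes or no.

yes

[bits: e,b,d,f,c,g,j,a,h,clk,k]
t=0: Δ0=01110010000 Δ1=01110010010 Δ2=01100010010 Δ3=01100100010 Δ4=01100000010 | 4Δ
t=1: Δ0=01100000010 Δ1=01100000000 | 1Δ
t=2: Δ0=01100000000 Δ1=01100000010 | 1Δ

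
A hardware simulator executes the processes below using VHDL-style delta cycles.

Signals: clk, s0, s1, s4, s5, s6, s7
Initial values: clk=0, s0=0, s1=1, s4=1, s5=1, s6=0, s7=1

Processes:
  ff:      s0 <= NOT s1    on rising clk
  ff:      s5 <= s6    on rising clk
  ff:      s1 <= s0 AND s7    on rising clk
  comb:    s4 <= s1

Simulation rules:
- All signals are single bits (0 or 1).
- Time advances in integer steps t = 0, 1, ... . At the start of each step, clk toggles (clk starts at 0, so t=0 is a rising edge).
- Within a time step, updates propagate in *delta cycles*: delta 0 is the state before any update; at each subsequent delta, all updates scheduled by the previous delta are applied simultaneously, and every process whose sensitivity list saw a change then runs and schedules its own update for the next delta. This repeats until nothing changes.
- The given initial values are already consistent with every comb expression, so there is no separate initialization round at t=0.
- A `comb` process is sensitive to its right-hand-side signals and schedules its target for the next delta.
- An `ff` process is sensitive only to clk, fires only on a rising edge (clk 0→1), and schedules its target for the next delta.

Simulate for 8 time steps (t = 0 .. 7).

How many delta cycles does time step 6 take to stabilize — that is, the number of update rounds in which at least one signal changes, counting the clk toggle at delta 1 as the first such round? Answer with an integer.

t=0 Δ0: s5=1 clk=0 s1=1 s0=0 s7=1 s6=0 s4=1
  Δ1: clk:0→1
  Δ2: s5:1→0, s1:1→0
  Δ3: s4:1→0
  (3Δ to stable)
t=1 Δ0: s5=0 clk=1 s1=0 s0=0 s7=1 s6=0 s4=0
  Δ1: clk:1→0
  (1Δ to stable)
t=2 Δ0: s5=0 clk=0 s1=0 s0=0 s7=1 s6=0 s4=0
  Δ1: clk:0→1
  Δ2: s0:0→1
  (2Δ to stable)
t=3 Δ0: s5=0 clk=1 s1=0 s0=1 s7=1 s6=0 s4=0
  Δ1: clk:1→0
  (1Δ to stable)
t=4 Δ0: s5=0 clk=0 s1=0 s0=1 s7=1 s6=0 s4=0
  Δ1: clk:0→1
  Δ2: s1:0→1
  Δ3: s4:0→1
  (3Δ to stable)
t=5 Δ0: s5=0 clk=1 s1=1 s0=1 s7=1 s6=0 s4=1
  Δ1: clk:1→0
  (1Δ to stable)
t=6 Δ0: s5=0 clk=0 s1=1 s0=1 s7=1 s6=0 s4=1
  Δ1: clk:0→1
  Δ2: s0:1→0
  (2Δ to stable)
t=7 Δ0: s5=0 clk=1 s1=1 s0=0 s7=1 s6=0 s4=1
  Δ1: clk:1→0
  (1Δ to stable)

2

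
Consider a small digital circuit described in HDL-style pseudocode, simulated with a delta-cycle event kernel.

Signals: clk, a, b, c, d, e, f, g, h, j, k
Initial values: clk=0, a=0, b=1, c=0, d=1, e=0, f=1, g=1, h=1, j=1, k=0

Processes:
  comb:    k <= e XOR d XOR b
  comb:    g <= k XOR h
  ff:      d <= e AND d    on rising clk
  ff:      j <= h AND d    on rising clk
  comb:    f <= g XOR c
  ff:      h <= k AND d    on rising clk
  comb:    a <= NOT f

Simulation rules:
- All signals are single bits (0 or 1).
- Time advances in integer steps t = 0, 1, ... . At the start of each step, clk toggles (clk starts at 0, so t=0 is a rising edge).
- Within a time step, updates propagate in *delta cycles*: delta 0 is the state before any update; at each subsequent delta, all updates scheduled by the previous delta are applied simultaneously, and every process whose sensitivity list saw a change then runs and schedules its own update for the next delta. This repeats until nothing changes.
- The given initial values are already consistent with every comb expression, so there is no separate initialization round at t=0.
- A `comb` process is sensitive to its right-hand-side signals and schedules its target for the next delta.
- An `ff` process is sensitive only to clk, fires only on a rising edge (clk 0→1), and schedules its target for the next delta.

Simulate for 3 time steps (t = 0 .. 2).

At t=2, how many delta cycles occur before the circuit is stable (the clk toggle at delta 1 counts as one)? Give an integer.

[bits: f,b,k,a,j,h,clk,d,c,e,g]
t=0: Δ0=11001101001 Δ1=11001111001 Δ2=11001010001 Δ3=11101010000 Δ4=01101010001 Δ5=11111010001 Δ6=11101010001 | 6Δ
t=1: Δ0=11101010001 Δ1=11101000001 | 1Δ
t=2: Δ0=11101000001 Δ1=11101010001 Δ2=11100010001 | 2Δ

2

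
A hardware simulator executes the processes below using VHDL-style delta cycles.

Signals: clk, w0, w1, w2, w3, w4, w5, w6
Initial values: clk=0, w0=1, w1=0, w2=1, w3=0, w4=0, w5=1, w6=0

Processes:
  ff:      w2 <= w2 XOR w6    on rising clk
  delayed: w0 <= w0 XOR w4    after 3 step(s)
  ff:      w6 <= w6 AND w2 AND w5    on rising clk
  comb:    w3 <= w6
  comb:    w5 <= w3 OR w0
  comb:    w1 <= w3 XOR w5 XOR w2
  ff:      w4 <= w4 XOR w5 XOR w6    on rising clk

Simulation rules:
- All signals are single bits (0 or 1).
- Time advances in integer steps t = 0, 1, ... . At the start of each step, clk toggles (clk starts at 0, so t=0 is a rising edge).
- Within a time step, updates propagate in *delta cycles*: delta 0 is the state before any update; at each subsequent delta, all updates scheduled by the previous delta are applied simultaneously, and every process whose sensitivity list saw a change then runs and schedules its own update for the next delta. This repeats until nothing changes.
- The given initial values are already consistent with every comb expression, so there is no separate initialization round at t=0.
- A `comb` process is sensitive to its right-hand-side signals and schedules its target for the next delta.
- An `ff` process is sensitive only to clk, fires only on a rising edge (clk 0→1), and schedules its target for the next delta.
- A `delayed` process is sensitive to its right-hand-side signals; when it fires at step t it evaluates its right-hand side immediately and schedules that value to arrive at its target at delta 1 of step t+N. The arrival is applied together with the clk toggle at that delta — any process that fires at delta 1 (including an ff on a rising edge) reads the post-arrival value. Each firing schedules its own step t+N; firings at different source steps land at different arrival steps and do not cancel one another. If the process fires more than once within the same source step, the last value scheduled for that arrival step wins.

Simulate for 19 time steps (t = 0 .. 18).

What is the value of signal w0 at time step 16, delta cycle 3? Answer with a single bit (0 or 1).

t=0 Δ0: w5=1 w0=1 w2=1 w3=0 w6=0 w4=0 clk=0 w1=0
  Δ1: clk:0→1
  Δ2: w4:0→1
  (2Δ to stable)
t=1 Δ0: w5=1 w0=1 w2=1 w3=0 w6=0 w4=1 clk=1 w1=0
  Δ1: clk:1→0
  (1Δ to stable)
t=2 Δ0: w5=1 w0=1 w2=1 w3=0 w6=0 w4=1 clk=0 w1=0
  Δ1: clk:0→1
  Δ2: w4:1→0
  (2Δ to stable)
t=3 Δ0: w5=1 w0=1 w2=1 w3=0 w6=0 w4=0 clk=1 w1=0
  Δ1: w0:1→0, clk:1→0
  Δ2: w5:1→0
  Δ3: w1:0→1
  (3Δ to stable)
t=4 Δ0: w5=0 w0=0 w2=1 w3=0 w6=0 w4=0 clk=0 w1=1
  Δ1: clk:0→1
  (1Δ to stable)
t=5 Δ0: w5=0 w0=0 w2=1 w3=0 w6=0 w4=0 clk=1 w1=1
  Δ1: w0:0→1, clk:1→0
  Δ2: w5:0→1
  Δ3: w1:1→0
  (3Δ to stable)
t=6 Δ0: w5=1 w0=1 w2=1 w3=0 w6=0 w4=0 clk=0 w1=0
  Δ1: w0:1→0, clk:0→1
  Δ2: w5:1→0, w4:0→1
  Δ3: w1:0→1
  (3Δ to stable)
t=7 Δ0: w5=0 w0=0 w2=1 w3=0 w6=0 w4=1 clk=1 w1=1
  Δ1: clk:1→0
  (1Δ to stable)
t=8 Δ0: w5=0 w0=0 w2=1 w3=0 w6=0 w4=1 clk=0 w1=1
  Δ1: w0:0→1, clk:0→1
  Δ2: w5:0→1
  Δ3: w1:1→0
  (3Δ to stable)
t=9 Δ0: w5=1 w0=1 w2=1 w3=0 w6=0 w4=1 clk=1 w1=0
  Δ1: clk:1→0
  (1Δ to stable)
t=10 Δ0: w5=1 w0=1 w2=1 w3=0 w6=0 w4=1 clk=0 w1=0
  Δ1: clk:0→1
  Δ2: w4:1→0
  (2Δ to stable)
t=11 Δ0: w5=1 w0=1 w2=1 w3=0 w6=0 w4=0 clk=1 w1=0
  Δ1: w0:1→0, clk:1→0
  Δ2: w5:1→0
  Δ3: w1:0→1
  (3Δ to stable)
t=12 Δ0: w5=0 w0=0 w2=1 w3=0 w6=0 w4=0 clk=0 w1=1
  Δ1: clk:0→1
  (1Δ to stable)
t=13 Δ0: w5=0 w0=0 w2=1 w3=0 w6=0 w4=0 clk=1 w1=1
  Δ1: w0:0→1, clk:1→0
  Δ2: w5:0→1
  Δ3: w1:1→0
  (3Δ to stable)
t=14 Δ0: w5=1 w0=1 w2=1 w3=0 w6=0 w4=0 clk=0 w1=0
  Δ1: w0:1→0, clk:0→1
  Δ2: w5:1→0, w4:0→1
  Δ3: w1:0→1
  (3Δ to stable)
t=15 Δ0: w5=0 w0=0 w2=1 w3=0 w6=0 w4=1 clk=1 w1=1
  Δ1: clk:1→0
  (1Δ to stable)
t=16 Δ0: w5=0 w0=0 w2=1 w3=0 w6=0 w4=1 clk=0 w1=1
  Δ1: w0:0→1, clk:0→1
  Δ2: w5:0→1
  Δ3: w1:1→0
  (3Δ to stable)
t=17 Δ0: w5=1 w0=1 w2=1 w3=0 w6=0 w4=1 clk=1 w1=0
  Δ1: clk:1→0
  (1Δ to stable)
t=18 Δ0: w5=1 w0=1 w2=1 w3=0 w6=0 w4=1 clk=0 w1=0
  Δ1: clk:0→1
  Δ2: w4:1→0
  (2Δ to stable)

1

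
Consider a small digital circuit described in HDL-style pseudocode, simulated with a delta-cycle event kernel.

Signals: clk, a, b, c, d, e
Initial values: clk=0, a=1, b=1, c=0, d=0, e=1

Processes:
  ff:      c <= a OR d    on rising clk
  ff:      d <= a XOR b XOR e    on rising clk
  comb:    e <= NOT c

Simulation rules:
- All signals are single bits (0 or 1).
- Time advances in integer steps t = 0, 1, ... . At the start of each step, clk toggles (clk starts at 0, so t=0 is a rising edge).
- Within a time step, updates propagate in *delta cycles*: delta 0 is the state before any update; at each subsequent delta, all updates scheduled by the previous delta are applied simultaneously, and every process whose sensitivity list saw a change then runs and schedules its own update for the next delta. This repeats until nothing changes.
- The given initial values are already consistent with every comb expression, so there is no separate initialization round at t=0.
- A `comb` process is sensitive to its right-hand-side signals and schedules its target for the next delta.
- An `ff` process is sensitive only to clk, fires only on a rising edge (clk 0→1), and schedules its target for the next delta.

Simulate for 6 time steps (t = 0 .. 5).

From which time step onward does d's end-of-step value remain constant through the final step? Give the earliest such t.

t=0 Δ0: d=0 e=1 a=1 c=0 b=1 clk=0
  Δ1: clk:0→1
  Δ2: d:0→1, c:0→1
  Δ3: e:1→0
  (3Δ to stable)
t=1 Δ0: d=1 e=0 a=1 c=1 b=1 clk=1
  Δ1: clk:1→0
  (1Δ to stable)
t=2 Δ0: d=1 e=0 a=1 c=1 b=1 clk=0
  Δ1: clk:0→1
  Δ2: d:1→0
  (2Δ to stable)
t=3 Δ0: d=0 e=0 a=1 c=1 b=1 clk=1
  Δ1: clk:1→0
  (1Δ to stable)
t=4 Δ0: d=0 e=0 a=1 c=1 b=1 clk=0
  Δ1: clk:0→1
  (1Δ to stable)
t=5 Δ0: d=0 e=0 a=1 c=1 b=1 clk=1
  Δ1: clk:1→0
  (1Δ to stable)

2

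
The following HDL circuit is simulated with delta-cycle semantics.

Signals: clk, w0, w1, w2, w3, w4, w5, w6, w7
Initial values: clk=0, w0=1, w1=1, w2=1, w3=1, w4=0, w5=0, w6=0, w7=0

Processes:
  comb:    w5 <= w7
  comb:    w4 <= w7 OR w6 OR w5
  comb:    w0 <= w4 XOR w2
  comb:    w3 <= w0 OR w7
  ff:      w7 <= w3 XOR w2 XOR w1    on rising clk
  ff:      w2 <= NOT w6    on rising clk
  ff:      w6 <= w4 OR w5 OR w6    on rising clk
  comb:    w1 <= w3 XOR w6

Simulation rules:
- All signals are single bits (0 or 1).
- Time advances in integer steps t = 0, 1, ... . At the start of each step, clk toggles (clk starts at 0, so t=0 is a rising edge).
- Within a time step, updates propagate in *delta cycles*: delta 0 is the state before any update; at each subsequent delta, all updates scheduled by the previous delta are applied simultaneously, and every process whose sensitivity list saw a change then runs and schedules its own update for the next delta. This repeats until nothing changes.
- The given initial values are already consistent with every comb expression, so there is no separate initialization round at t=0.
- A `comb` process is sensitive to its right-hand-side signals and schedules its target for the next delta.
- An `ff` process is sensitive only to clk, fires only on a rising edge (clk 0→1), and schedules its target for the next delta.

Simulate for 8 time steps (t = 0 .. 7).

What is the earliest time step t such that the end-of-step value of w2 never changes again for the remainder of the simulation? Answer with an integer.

t=0 Δ0: w6=0 clk=0 w5=0 w4=0 w7=0 w0=1 w1=1 w2=1 w3=1
  Δ1: clk:0→1
  Δ2: w7:0→1
  Δ3: w5:0→1, w4:0→1
  Δ4: w0:1→0
  (4Δ to stable)
t=1 Δ0: w6=0 clk=1 w5=1 w4=1 w7=1 w0=0 w1=1 w2=1 w3=1
  Δ1: clk:1→0
  (1Δ to stable)
t=2 Δ0: w6=0 clk=0 w5=1 w4=1 w7=1 w0=0 w1=1 w2=1 w3=1
  Δ1: clk:0→1
  Δ2: w6:0→1
  Δ3: w1:1→0
  (3Δ to stable)
t=3 Δ0: w6=1 clk=1 w5=1 w4=1 w7=1 w0=0 w1=0 w2=1 w3=1
  Δ1: clk:1→0
  (1Δ to stable)
t=4 Δ0: w6=1 clk=0 w5=1 w4=1 w7=1 w0=0 w1=0 w2=1 w3=1
  Δ1: clk:0→1
  Δ2: w7:1→0, w2:1→0
  Δ3: w5:1→0, w0:0→1, w3:1→0
  Δ4: w1:0→1, w3:0→1
  Δ5: w1:1→0
  (5Δ to stable)
t=5 Δ0: w6=1 clk=1 w5=0 w4=1 w7=0 w0=1 w1=0 w2=0 w3=1
  Δ1: clk:1→0
  (1Δ to stable)
t=6 Δ0: w6=1 clk=0 w5=0 w4=1 w7=0 w0=1 w1=0 w2=0 w3=1
  Δ1: clk:0→1
  Δ2: w7:0→1
  Δ3: w5:0→1
  (3Δ to stable)
t=7 Δ0: w6=1 clk=1 w5=1 w4=1 w7=1 w0=1 w1=0 w2=0 w3=1
  Δ1: clk:1→0
  (1Δ to stable)

4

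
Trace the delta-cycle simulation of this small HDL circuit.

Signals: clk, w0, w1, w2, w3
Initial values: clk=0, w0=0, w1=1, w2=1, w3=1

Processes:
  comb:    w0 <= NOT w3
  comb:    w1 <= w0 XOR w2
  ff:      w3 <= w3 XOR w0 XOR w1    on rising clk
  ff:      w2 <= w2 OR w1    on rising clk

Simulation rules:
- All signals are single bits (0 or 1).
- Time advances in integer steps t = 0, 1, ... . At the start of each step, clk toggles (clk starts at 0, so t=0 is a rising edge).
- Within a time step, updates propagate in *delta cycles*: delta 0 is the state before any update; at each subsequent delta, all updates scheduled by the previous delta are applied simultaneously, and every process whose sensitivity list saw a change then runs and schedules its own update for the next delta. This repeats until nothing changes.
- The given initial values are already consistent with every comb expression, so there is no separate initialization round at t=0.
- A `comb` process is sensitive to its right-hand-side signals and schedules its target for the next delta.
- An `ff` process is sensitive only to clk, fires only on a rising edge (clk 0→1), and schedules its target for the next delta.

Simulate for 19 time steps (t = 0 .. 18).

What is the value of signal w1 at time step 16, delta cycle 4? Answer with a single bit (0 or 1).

0

[bits: clk,w2,w3,w1,w0]
t=0: Δ0=01110 Δ1=11110 Δ2=11010 Δ3=11011 Δ4=11001 | 4Δ
t=1: Δ0=11001 Δ1=01001 | 1Δ
t=2: Δ0=01001 Δ1=11001 Δ2=11101 Δ3=11100 Δ4=11110 | 4Δ
t=3: Δ0=11110 Δ1=01110 | 1Δ
t=4: Δ0=01110 Δ1=11110 Δ2=11010 Δ3=11011 Δ4=11001 | 4Δ
t=5: Δ0=11001 Δ1=01001 | 1Δ
t=6: Δ0=01001 Δ1=11001 Δ2=11101 Δ3=11100 Δ4=11110 | 4Δ
t=7: Δ0=11110 Δ1=01110 | 1Δ
t=8: Δ0=01110 Δ1=11110 Δ2=11010 Δ3=11011 Δ4=11001 | 4Δ
t=9: Δ0=11001 Δ1=01001 | 1Δ
t=10: Δ0=01001 Δ1=11001 Δ2=11101 Δ3=11100 Δ4=11110 | 4Δ
t=11: Δ0=11110 Δ1=01110 | 1Δ
t=12: Δ0=01110 Δ1=11110 Δ2=11010 Δ3=11011 Δ4=11001 | 4Δ
t=13: Δ0=11001 Δ1=01001 | 1Δ
t=14: Δ0=01001 Δ1=11001 Δ2=11101 Δ3=11100 Δ4=11110 | 4Δ
t=15: Δ0=11110 Δ1=01110 | 1Δ
t=16: Δ0=01110 Δ1=11110 Δ2=11010 Δ3=11011 Δ4=11001 | 4Δ
t=17: Δ0=11001 Δ1=01001 | 1Δ
t=18: Δ0=01001 Δ1=11001 Δ2=11101 Δ3=11100 Δ4=11110 | 4Δ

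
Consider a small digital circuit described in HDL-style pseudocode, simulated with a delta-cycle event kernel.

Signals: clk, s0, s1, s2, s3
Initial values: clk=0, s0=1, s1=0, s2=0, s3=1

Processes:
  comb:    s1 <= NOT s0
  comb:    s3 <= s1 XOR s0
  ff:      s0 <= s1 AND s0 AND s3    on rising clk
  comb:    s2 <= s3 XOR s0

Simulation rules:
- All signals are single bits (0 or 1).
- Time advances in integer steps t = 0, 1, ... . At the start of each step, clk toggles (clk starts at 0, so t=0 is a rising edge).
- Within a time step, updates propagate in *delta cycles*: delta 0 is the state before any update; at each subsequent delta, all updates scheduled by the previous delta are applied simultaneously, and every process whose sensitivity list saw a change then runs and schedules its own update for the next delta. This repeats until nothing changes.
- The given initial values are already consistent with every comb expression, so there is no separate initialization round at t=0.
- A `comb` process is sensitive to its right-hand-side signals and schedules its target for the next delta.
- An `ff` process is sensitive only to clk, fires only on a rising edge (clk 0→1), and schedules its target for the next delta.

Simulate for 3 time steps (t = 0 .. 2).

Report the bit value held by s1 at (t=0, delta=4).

1

t0.Δ0 s0=1 s2=0 s1=0 clk=0 s3=1
t0.Δ1 s0=1 s2=0 s1=0 clk=1 s3=1
t0.Δ2 s0=0 s2=0 s1=0 clk=1 s3=1
t0.Δ3 s0=0 s2=1 s1=1 clk=1 s3=0
t0.Δ4 s0=0 s2=0 s1=1 clk=1 s3=1
t0.Δ5 s0=0 s2=1 s1=1 clk=1 s3=1
t1.Δ0 s0=0 s2=1 s1=1 clk=1 s3=1
t1.Δ1 s0=0 s2=1 s1=1 clk=0 s3=1
t2.Δ0 s0=0 s2=1 s1=1 clk=0 s3=1
t2.Δ1 s0=0 s2=1 s1=1 clk=1 s3=1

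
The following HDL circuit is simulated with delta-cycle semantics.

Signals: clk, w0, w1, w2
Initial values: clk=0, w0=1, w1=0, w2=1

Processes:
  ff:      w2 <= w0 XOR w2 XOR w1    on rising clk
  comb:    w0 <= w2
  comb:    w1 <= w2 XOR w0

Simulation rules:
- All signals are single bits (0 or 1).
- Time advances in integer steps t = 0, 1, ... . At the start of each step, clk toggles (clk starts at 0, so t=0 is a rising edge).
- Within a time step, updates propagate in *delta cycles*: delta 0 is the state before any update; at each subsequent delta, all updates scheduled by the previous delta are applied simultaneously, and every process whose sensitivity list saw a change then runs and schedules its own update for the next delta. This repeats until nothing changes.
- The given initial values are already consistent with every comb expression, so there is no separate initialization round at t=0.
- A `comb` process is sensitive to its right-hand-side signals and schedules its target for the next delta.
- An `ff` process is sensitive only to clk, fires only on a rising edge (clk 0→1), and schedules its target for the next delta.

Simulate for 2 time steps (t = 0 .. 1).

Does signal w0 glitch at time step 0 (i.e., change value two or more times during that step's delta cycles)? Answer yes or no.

no

[bits: w0,w2,clk,w1]
t=0: Δ0=1100 Δ1=1110 Δ2=1010 Δ3=0011 Δ4=0010 | 4Δ
t=1: Δ0=0010 Δ1=0000 | 1Δ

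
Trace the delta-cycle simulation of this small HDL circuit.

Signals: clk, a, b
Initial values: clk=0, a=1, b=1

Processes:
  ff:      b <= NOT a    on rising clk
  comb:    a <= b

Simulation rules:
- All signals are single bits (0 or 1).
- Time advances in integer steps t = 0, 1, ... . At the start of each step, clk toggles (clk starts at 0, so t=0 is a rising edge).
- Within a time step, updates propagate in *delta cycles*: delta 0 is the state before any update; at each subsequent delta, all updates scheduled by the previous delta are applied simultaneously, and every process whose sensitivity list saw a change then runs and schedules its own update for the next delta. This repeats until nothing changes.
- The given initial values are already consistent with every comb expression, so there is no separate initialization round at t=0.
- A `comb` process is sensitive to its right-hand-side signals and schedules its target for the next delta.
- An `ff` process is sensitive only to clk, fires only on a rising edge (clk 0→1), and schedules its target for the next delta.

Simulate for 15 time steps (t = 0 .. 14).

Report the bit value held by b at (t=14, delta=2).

1

[bits: a,b,clk]
t=0: Δ0=110 Δ1=111 Δ2=101 Δ3=001 | 3Δ
t=1: Δ0=001 Δ1=000 | 1Δ
t=2: Δ0=000 Δ1=001 Δ2=011 Δ3=111 | 3Δ
t=3: Δ0=111 Δ1=110 | 1Δ
t=4: Δ0=110 Δ1=111 Δ2=101 Δ3=001 | 3Δ
t=5: Δ0=001 Δ1=000 | 1Δ
t=6: Δ0=000 Δ1=001 Δ2=011 Δ3=111 | 3Δ
t=7: Δ0=111 Δ1=110 | 1Δ
t=8: Δ0=110 Δ1=111 Δ2=101 Δ3=001 | 3Δ
t=9: Δ0=001 Δ1=000 | 1Δ
t=10: Δ0=000 Δ1=001 Δ2=011 Δ3=111 | 3Δ
t=11: Δ0=111 Δ1=110 | 1Δ
t=12: Δ0=110 Δ1=111 Δ2=101 Δ3=001 | 3Δ
t=13: Δ0=001 Δ1=000 | 1Δ
t=14: Δ0=000 Δ1=001 Δ2=011 Δ3=111 | 3Δ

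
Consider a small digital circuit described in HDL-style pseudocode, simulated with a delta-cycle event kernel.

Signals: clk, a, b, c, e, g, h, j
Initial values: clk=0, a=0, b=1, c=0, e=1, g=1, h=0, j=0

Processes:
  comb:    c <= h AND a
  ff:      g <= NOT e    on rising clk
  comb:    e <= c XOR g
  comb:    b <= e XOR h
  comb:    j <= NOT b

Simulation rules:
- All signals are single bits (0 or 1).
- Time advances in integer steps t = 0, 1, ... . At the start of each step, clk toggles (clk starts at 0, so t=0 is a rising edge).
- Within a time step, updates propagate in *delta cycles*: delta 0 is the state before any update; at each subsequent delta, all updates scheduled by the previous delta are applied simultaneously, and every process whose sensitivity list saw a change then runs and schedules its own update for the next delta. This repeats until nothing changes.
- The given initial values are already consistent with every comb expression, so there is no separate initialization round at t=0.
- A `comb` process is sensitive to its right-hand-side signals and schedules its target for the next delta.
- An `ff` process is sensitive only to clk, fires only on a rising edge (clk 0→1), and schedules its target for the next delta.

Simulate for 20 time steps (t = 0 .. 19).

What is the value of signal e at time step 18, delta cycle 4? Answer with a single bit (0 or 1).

1

t0.Δ0 h=0 a=0 b=1 g=1 c=0 clk=0 j=0 e=1
t0.Δ1 h=0 a=0 b=1 g=1 c=0 clk=1 j=0 e=1
t0.Δ2 h=0 a=0 b=1 g=0 c=0 clk=1 j=0 e=1
t0.Δ3 h=0 a=0 b=1 g=0 c=0 clk=1 j=0 e=0
t0.Δ4 h=0 a=0 b=0 g=0 c=0 clk=1 j=0 e=0
t0.Δ5 h=0 a=0 b=0 g=0 c=0 clk=1 j=1 e=0
t1.Δ0 h=0 a=0 b=0 g=0 c=0 clk=1 j=1 e=0
t1.Δ1 h=0 a=0 b=0 g=0 c=0 clk=0 j=1 e=0
t2.Δ0 h=0 a=0 b=0 g=0 c=0 clk=0 j=1 e=0
t2.Δ1 h=0 a=0 b=0 g=0 c=0 clk=1 j=1 e=0
t2.Δ2 h=0 a=0 b=0 g=1 c=0 clk=1 j=1 e=0
t2.Δ3 h=0 a=0 b=0 g=1 c=0 clk=1 j=1 e=1
t2.Δ4 h=0 a=0 b=1 g=1 c=0 clk=1 j=1 e=1
t2.Δ5 h=0 a=0 b=1 g=1 c=0 clk=1 j=0 e=1
t3.Δ0 h=0 a=0 b=1 g=1 c=0 clk=1 j=0 e=1
t3.Δ1 h=0 a=0 b=1 g=1 c=0 clk=0 j=0 e=1
t4.Δ0 h=0 a=0 b=1 g=1 c=0 clk=0 j=0 e=1
t4.Δ1 h=0 a=0 b=1 g=1 c=0 clk=1 j=0 e=1
t4.Δ2 h=0 a=0 b=1 g=0 c=0 clk=1 j=0 e=1
t4.Δ3 h=0 a=0 b=1 g=0 c=0 clk=1 j=0 e=0
t4.Δ4 h=0 a=0 b=0 g=0 c=0 clk=1 j=0 e=0
t4.Δ5 h=0 a=0 b=0 g=0 c=0 clk=1 j=1 e=0
t5.Δ0 h=0 a=0 b=0 g=0 c=0 clk=1 j=1 e=0
t5.Δ1 h=0 a=0 b=0 g=0 c=0 clk=0 j=1 e=0
t6.Δ0 h=0 a=0 b=0 g=0 c=0 clk=0 j=1 e=0
t6.Δ1 h=0 a=0 b=0 g=0 c=0 clk=1 j=1 e=0
t6.Δ2 h=0 a=0 b=0 g=1 c=0 clk=1 j=1 e=0
t6.Δ3 h=0 a=0 b=0 g=1 c=0 clk=1 j=1 e=1
t6.Δ4 h=0 a=0 b=1 g=1 c=0 clk=1 j=1 e=1
t6.Δ5 h=0 a=0 b=1 g=1 c=0 clk=1 j=0 e=1
t7.Δ0 h=0 a=0 b=1 g=1 c=0 clk=1 j=0 e=1
t7.Δ1 h=0 a=0 b=1 g=1 c=0 clk=0 j=0 e=1
t8.Δ0 h=0 a=0 b=1 g=1 c=0 clk=0 j=0 e=1
t8.Δ1 h=0 a=0 b=1 g=1 c=0 clk=1 j=0 e=1
t8.Δ2 h=0 a=0 b=1 g=0 c=0 clk=1 j=0 e=1
t8.Δ3 h=0 a=0 b=1 g=0 c=0 clk=1 j=0 e=0
t8.Δ4 h=0 a=0 b=0 g=0 c=0 clk=1 j=0 e=0
t8.Δ5 h=0 a=0 b=0 g=0 c=0 clk=1 j=1 e=0
t9.Δ0 h=0 a=0 b=0 g=0 c=0 clk=1 j=1 e=0
t9.Δ1 h=0 a=0 b=0 g=0 c=0 clk=0 j=1 e=0
t10.Δ0 h=0 a=0 b=0 g=0 c=0 clk=0 j=1 e=0
t10.Δ1 h=0 a=0 b=0 g=0 c=0 clk=1 j=1 e=0
t10.Δ2 h=0 a=0 b=0 g=1 c=0 clk=1 j=1 e=0
t10.Δ3 h=0 a=0 b=0 g=1 c=0 clk=1 j=1 e=1
t10.Δ4 h=0 a=0 b=1 g=1 c=0 clk=1 j=1 e=1
t10.Δ5 h=0 a=0 b=1 g=1 c=0 clk=1 j=0 e=1
t11.Δ0 h=0 a=0 b=1 g=1 c=0 clk=1 j=0 e=1
t11.Δ1 h=0 a=0 b=1 g=1 c=0 clk=0 j=0 e=1
t12.Δ0 h=0 a=0 b=1 g=1 c=0 clk=0 j=0 e=1
t12.Δ1 h=0 a=0 b=1 g=1 c=0 clk=1 j=0 e=1
t12.Δ2 h=0 a=0 b=1 g=0 c=0 clk=1 j=0 e=1
t12.Δ3 h=0 a=0 b=1 g=0 c=0 clk=1 j=0 e=0
t12.Δ4 h=0 a=0 b=0 g=0 c=0 clk=1 j=0 e=0
t12.Δ5 h=0 a=0 b=0 g=0 c=0 clk=1 j=1 e=0
t13.Δ0 h=0 a=0 b=0 g=0 c=0 clk=1 j=1 e=0
t13.Δ1 h=0 a=0 b=0 g=0 c=0 clk=0 j=1 e=0
t14.Δ0 h=0 a=0 b=0 g=0 c=0 clk=0 j=1 e=0
t14.Δ1 h=0 a=0 b=0 g=0 c=0 clk=1 j=1 e=0
t14.Δ2 h=0 a=0 b=0 g=1 c=0 clk=1 j=1 e=0
t14.Δ3 h=0 a=0 b=0 g=1 c=0 clk=1 j=1 e=1
t14.Δ4 h=0 a=0 b=1 g=1 c=0 clk=1 j=1 e=1
t14.Δ5 h=0 a=0 b=1 g=1 c=0 clk=1 j=0 e=1
t15.Δ0 h=0 a=0 b=1 g=1 c=0 clk=1 j=0 e=1
t15.Δ1 h=0 a=0 b=1 g=1 c=0 clk=0 j=0 e=1
t16.Δ0 h=0 a=0 b=1 g=1 c=0 clk=0 j=0 e=1
t16.Δ1 h=0 a=0 b=1 g=1 c=0 clk=1 j=0 e=1
t16.Δ2 h=0 a=0 b=1 g=0 c=0 clk=1 j=0 e=1
t16.Δ3 h=0 a=0 b=1 g=0 c=0 clk=1 j=0 e=0
t16.Δ4 h=0 a=0 b=0 g=0 c=0 clk=1 j=0 e=0
t16.Δ5 h=0 a=0 b=0 g=0 c=0 clk=1 j=1 e=0
t17.Δ0 h=0 a=0 b=0 g=0 c=0 clk=1 j=1 e=0
t17.Δ1 h=0 a=0 b=0 g=0 c=0 clk=0 j=1 e=0
t18.Δ0 h=0 a=0 b=0 g=0 c=0 clk=0 j=1 e=0
t18.Δ1 h=0 a=0 b=0 g=0 c=0 clk=1 j=1 e=0
t18.Δ2 h=0 a=0 b=0 g=1 c=0 clk=1 j=1 e=0
t18.Δ3 h=0 a=0 b=0 g=1 c=0 clk=1 j=1 e=1
t18.Δ4 h=0 a=0 b=1 g=1 c=0 clk=1 j=1 e=1
t18.Δ5 h=0 a=0 b=1 g=1 c=0 clk=1 j=0 e=1
t19.Δ0 h=0 a=0 b=1 g=1 c=0 clk=1 j=0 e=1
t19.Δ1 h=0 a=0 b=1 g=1 c=0 clk=0 j=0 e=1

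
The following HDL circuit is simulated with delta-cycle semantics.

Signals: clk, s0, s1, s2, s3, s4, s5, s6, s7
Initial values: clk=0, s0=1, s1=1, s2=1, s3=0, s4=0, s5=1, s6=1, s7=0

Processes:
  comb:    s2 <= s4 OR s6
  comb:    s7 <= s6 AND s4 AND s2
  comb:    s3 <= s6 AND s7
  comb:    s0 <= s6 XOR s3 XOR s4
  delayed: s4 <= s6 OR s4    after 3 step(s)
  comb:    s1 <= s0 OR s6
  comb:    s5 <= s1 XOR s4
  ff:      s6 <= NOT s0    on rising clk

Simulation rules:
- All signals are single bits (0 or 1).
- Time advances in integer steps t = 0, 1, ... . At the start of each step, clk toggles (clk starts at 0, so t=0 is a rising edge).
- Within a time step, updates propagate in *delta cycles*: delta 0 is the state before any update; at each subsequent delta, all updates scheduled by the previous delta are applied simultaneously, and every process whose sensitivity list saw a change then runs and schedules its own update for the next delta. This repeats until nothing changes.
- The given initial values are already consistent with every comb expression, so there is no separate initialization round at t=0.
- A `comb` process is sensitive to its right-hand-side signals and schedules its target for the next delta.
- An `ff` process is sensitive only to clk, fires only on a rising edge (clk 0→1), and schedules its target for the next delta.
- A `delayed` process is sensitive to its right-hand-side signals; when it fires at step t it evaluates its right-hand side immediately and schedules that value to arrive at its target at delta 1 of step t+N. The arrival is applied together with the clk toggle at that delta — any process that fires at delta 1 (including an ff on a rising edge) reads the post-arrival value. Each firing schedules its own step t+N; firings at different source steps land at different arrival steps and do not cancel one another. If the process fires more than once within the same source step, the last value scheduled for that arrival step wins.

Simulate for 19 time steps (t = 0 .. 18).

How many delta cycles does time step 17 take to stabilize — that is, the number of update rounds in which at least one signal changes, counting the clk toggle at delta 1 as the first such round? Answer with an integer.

4

t=0 Δ0: clk=0 s5=1 s3=0 s1=1 s2=1 s6=1 s0=1 s7=0 s4=0
  Δ1: clk:0→1
  Δ2: s6:1→0
  Δ3: s2:1→0, s0:1→0
  Δ4: s1:1→0
  Δ5: s5:1→0
  (5Δ to stable)
t=1 Δ0: clk=1 s5=0 s3=0 s1=0 s2=0 s6=0 s0=0 s7=0 s4=0
  Δ1: clk:1→0
  (1Δ to stable)
t=2 Δ0: clk=0 s5=0 s3=0 s1=0 s2=0 s6=0 s0=0 s7=0 s4=0
  Δ1: clk:0→1
  Δ2: s6:0→1
  Δ3: s1:0→1, s2:0→1, s0:0→1
  Δ4: s5:0→1
  (4Δ to stable)
t=3 Δ0: clk=1 s5=1 s3=0 s1=1 s2=1 s6=1 s0=1 s7=0 s4=0
  Δ1: clk:1→0
  (1Δ to stable)
t=4 Δ0: clk=0 s5=1 s3=0 s1=1 s2=1 s6=1 s0=1 s7=0 s4=0
  Δ1: clk:0→1
  Δ2: s6:1→0
  Δ3: s2:1→0, s0:1→0
  Δ4: s1:1→0
  Δ5: s5:1→0
  (5Δ to stable)
t=5 Δ0: clk=1 s5=0 s3=0 s1=0 s2=0 s6=0 s0=0 s7=0 s4=0
  Δ1: clk:1→0, s4:0→1
  Δ2: s5:0→1, s2:0→1, s0:0→1
  Δ3: s1:0→1
  Δ4: s5:1→0
  (4Δ to stable)
t=6 Δ0: clk=0 s5=0 s3=0 s1=1 s2=1 s6=0 s0=1 s7=0 s4=1
  Δ1: clk:0→1
  (1Δ to stable)
t=7 Δ0: clk=1 s5=0 s3=0 s1=1 s2=1 s6=0 s0=1 s7=0 s4=1
  Δ1: clk:1→0, s4:1→0
  Δ2: s5:0→1, s2:1→0, s0:1→0
  Δ3: s1:1→0
  Δ4: s5:1→0
  (4Δ to stable)
t=8 Δ0: clk=0 s5=0 s3=0 s1=0 s2=0 s6=0 s0=0 s7=0 s4=0
  Δ1: clk:0→1, s4:0→1
  Δ2: s5:0→1, s2:0→1, s6:0→1, s0:0→1
  Δ3: s1:0→1, s0:1→0, s7:0→1
  Δ4: s5:1→0, s3:0→1
  Δ5: s0:0→1
  (5Δ to stable)
t=9 Δ0: clk=1 s5=0 s3=1 s1=1 s2=1 s6=1 s0=1 s7=1 s4=1
  Δ1: clk:1→0
  (1Δ to stable)
t=10 Δ0: clk=0 s5=0 s3=1 s1=1 s2=1 s6=1 s0=1 s7=1 s4=1
  Δ1: clk:0→1, s4:1→0
  Δ2: s5:0→1, s6:1→0, s0:1→0, s7:1→0
  Δ3: s3:1→0, s1:1→0, s2:1→0, s0:0→1
  Δ4: s5:1→0, s1:0→1, s0:1→0
  Δ5: s5:0→1, s1:1→0
  Δ6: s5:1→0
  (6Δ to stable)
t=11 Δ0: clk=1 s5=0 s3=0 s1=0 s2=0 s6=0 s0=0 s7=0 s4=0
  Δ1: clk:1→0, s4:0→1
  Δ2: s5:0→1, s2:0→1, s0:0→1
  Δ3: s1:0→1
  Δ4: s5:1→0
  (4Δ to stable)
t=12 Δ0: clk=0 s5=0 s3=0 s1=1 s2=1 s6=0 s0=1 s7=0 s4=1
  Δ1: clk:0→1
  (1Δ to stable)
t=13 Δ0: clk=1 s5=0 s3=0 s1=1 s2=1 s6=0 s0=1 s7=0 s4=1
  Δ1: clk:1→0, s4:1→0
  Δ2: s5:0→1, s2:1→0, s0:1→0
  Δ3: s1:1→0
  Δ4: s5:1→0
  (4Δ to stable)
t=14 Δ0: clk=0 s5=0 s3=0 s1=0 s2=0 s6=0 s0=0 s7=0 s4=0
  Δ1: clk:0→1, s4:0→1
  Δ2: s5:0→1, s2:0→1, s6:0→1, s0:0→1
  Δ3: s1:0→1, s0:1→0, s7:0→1
  Δ4: s5:1→0, s3:0→1
  Δ5: s0:0→1
  (5Δ to stable)
t=15 Δ0: clk=1 s5=0 s3=1 s1=1 s2=1 s6=1 s0=1 s7=1 s4=1
  Δ1: clk:1→0
  (1Δ to stable)
t=16 Δ0: clk=0 s5=0 s3=1 s1=1 s2=1 s6=1 s0=1 s7=1 s4=1
  Δ1: clk:0→1, s4:1→0
  Δ2: s5:0→1, s6:1→0, s0:1→0, s7:1→0
  Δ3: s3:1→0, s1:1→0, s2:1→0, s0:0→1
  Δ4: s5:1→0, s1:0→1, s0:1→0
  Δ5: s5:0→1, s1:1→0
  Δ6: s5:1→0
  (6Δ to stable)
t=17 Δ0: clk=1 s5=0 s3=0 s1=0 s2=0 s6=0 s0=0 s7=0 s4=0
  Δ1: clk:1→0, s4:0→1
  Δ2: s5:0→1, s2:0→1, s0:0→1
  Δ3: s1:0→1
  Δ4: s5:1→0
  (4Δ to stable)
t=18 Δ0: clk=0 s5=0 s3=0 s1=1 s2=1 s6=0 s0=1 s7=0 s4=1
  Δ1: clk:0→1
  (1Δ to stable)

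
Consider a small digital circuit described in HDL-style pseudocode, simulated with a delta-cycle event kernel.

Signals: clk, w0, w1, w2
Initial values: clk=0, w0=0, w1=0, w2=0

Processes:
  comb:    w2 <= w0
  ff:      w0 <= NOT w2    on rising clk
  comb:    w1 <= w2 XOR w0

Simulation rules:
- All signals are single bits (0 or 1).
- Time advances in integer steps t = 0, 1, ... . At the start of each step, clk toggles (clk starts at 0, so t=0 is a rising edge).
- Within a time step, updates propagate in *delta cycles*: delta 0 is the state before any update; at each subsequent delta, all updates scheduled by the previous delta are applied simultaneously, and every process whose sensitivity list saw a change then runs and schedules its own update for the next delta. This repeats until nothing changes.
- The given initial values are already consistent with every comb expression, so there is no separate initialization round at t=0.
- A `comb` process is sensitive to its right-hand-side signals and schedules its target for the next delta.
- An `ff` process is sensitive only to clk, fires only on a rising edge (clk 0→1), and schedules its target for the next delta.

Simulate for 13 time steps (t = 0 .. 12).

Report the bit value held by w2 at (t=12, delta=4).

[bits: clk,w0,w2,w1]
t=0: Δ0=0000 Δ1=1000 Δ2=1100 Δ3=1111 Δ4=1110 | 4Δ
t=1: Δ0=1110 Δ1=0110 | 1Δ
t=2: Δ0=0110 Δ1=1110 Δ2=1010 Δ3=1001 Δ4=1000 | 4Δ
t=3: Δ0=1000 Δ1=0000 | 1Δ
t=4: Δ0=0000 Δ1=1000 Δ2=1100 Δ3=1111 Δ4=1110 | 4Δ
t=5: Δ0=1110 Δ1=0110 | 1Δ
t=6: Δ0=0110 Δ1=1110 Δ2=1010 Δ3=1001 Δ4=1000 | 4Δ
t=7: Δ0=1000 Δ1=0000 | 1Δ
t=8: Δ0=0000 Δ1=1000 Δ2=1100 Δ3=1111 Δ4=1110 | 4Δ
t=9: Δ0=1110 Δ1=0110 | 1Δ
t=10: Δ0=0110 Δ1=1110 Δ2=1010 Δ3=1001 Δ4=1000 | 4Δ
t=11: Δ0=1000 Δ1=0000 | 1Δ
t=12: Δ0=0000 Δ1=1000 Δ2=1100 Δ3=1111 Δ4=1110 | 4Δ

1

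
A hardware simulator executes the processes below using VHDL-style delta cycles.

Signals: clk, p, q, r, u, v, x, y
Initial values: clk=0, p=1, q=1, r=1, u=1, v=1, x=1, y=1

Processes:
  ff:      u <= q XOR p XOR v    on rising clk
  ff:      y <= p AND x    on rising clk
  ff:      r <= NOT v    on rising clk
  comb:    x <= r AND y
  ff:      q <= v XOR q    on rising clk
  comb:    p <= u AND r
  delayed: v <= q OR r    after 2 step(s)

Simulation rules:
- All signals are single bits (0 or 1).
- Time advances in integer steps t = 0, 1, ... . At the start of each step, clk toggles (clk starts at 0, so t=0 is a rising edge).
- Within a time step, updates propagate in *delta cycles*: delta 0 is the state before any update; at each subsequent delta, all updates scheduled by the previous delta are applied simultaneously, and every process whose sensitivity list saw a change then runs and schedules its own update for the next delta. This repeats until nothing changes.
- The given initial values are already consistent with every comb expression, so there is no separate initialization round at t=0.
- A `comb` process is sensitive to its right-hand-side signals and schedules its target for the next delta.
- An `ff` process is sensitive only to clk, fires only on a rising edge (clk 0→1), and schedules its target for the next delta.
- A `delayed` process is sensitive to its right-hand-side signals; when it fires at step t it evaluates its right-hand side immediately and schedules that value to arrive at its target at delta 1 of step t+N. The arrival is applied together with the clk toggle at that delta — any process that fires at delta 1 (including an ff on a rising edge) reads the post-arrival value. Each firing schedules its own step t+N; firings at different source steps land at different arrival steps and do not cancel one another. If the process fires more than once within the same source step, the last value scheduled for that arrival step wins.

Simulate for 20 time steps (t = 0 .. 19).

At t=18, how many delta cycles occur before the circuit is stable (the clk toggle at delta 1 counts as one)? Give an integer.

t0.Δ0 y=1 r=1 p=1 u=1 clk=0 q=1 v=1 x=1
t0.Δ1 y=1 r=1 p=1 u=1 clk=1 q=1 v=1 x=1
t0.Δ2 y=1 r=0 p=1 u=1 clk=1 q=0 v=1 x=1
t0.Δ3 y=1 r=0 p=0 u=1 clk=1 q=0 v=1 x=0
t1.Δ0 y=1 r=0 p=0 u=1 clk=1 q=0 v=1 x=0
t1.Δ1 y=1 r=0 p=0 u=1 clk=0 q=0 v=1 x=0
t2.Δ0 y=1 r=0 p=0 u=1 clk=0 q=0 v=1 x=0
t2.Δ1 y=1 r=0 p=0 u=1 clk=1 q=0 v=0 x=0
t2.Δ2 y=0 r=1 p=0 u=0 clk=1 q=0 v=0 x=0
t3.Δ0 y=0 r=1 p=0 u=0 clk=1 q=0 v=0 x=0
t3.Δ1 y=0 r=1 p=0 u=0 clk=0 q=0 v=0 x=0
t4.Δ0 y=0 r=1 p=0 u=0 clk=0 q=0 v=0 x=0
t4.Δ1 y=0 r=1 p=0 u=0 clk=1 q=0 v=1 x=0
t4.Δ2 y=0 r=0 p=0 u=1 clk=1 q=1 v=1 x=0
t5.Δ0 y=0 r=0 p=0 u=1 clk=1 q=1 v=1 x=0
t5.Δ1 y=0 r=0 p=0 u=1 clk=0 q=1 v=1 x=0
t6.Δ0 y=0 r=0 p=0 u=1 clk=0 q=1 v=1 x=0
t6.Δ1 y=0 r=0 p=0 u=1 clk=1 q=1 v=1 x=0
t6.Δ2 y=0 r=0 p=0 u=0 clk=1 q=0 v=1 x=0
t7.Δ0 y=0 r=0 p=0 u=0 clk=1 q=0 v=1 x=0
t7.Δ1 y=0 r=0 p=0 u=0 clk=0 q=0 v=1 x=0
t8.Δ0 y=0 r=0 p=0 u=0 clk=0 q=0 v=1 x=0
t8.Δ1 y=0 r=0 p=0 u=0 clk=1 q=0 v=0 x=0
t8.Δ2 y=0 r=1 p=0 u=0 clk=1 q=0 v=0 x=0
t9.Δ0 y=0 r=1 p=0 u=0 clk=1 q=0 v=0 x=0
t9.Δ1 y=0 r=1 p=0 u=0 clk=0 q=0 v=0 x=0
t10.Δ0 y=0 r=1 p=0 u=0 clk=0 q=0 v=0 x=0
t10.Δ1 y=0 r=1 p=0 u=0 clk=1 q=0 v=1 x=0
t10.Δ2 y=0 r=0 p=0 u=1 clk=1 q=1 v=1 x=0
t11.Δ0 y=0 r=0 p=0 u=1 clk=1 q=1 v=1 x=0
t11.Δ1 y=0 r=0 p=0 u=1 clk=0 q=1 v=1 x=0
t12.Δ0 y=0 r=0 p=0 u=1 clk=0 q=1 v=1 x=0
t12.Δ1 y=0 r=0 p=0 u=1 clk=1 q=1 v=1 x=0
t12.Δ2 y=0 r=0 p=0 u=0 clk=1 q=0 v=1 x=0
t13.Δ0 y=0 r=0 p=0 u=0 clk=1 q=0 v=1 x=0
t13.Δ1 y=0 r=0 p=0 u=0 clk=0 q=0 v=1 x=0
t14.Δ0 y=0 r=0 p=0 u=0 clk=0 q=0 v=1 x=0
t14.Δ1 y=0 r=0 p=0 u=0 clk=1 q=0 v=0 x=0
t14.Δ2 y=0 r=1 p=0 u=0 clk=1 q=0 v=0 x=0
t15.Δ0 y=0 r=1 p=0 u=0 clk=1 q=0 v=0 x=0
t15.Δ1 y=0 r=1 p=0 u=0 clk=0 q=0 v=0 x=0
t16.Δ0 y=0 r=1 p=0 u=0 clk=0 q=0 v=0 x=0
t16.Δ1 y=0 r=1 p=0 u=0 clk=1 q=0 v=1 x=0
t16.Δ2 y=0 r=0 p=0 u=1 clk=1 q=1 v=1 x=0
t17.Δ0 y=0 r=0 p=0 u=1 clk=1 q=1 v=1 x=0
t17.Δ1 y=0 r=0 p=0 u=1 clk=0 q=1 v=1 x=0
t18.Δ0 y=0 r=0 p=0 u=1 clk=0 q=1 v=1 x=0
t18.Δ1 y=0 r=0 p=0 u=1 clk=1 q=1 v=1 x=0
t18.Δ2 y=0 r=0 p=0 u=0 clk=1 q=0 v=1 x=0
t19.Δ0 y=0 r=0 p=0 u=0 clk=1 q=0 v=1 x=0
t19.Δ1 y=0 r=0 p=0 u=0 clk=0 q=0 v=1 x=0

2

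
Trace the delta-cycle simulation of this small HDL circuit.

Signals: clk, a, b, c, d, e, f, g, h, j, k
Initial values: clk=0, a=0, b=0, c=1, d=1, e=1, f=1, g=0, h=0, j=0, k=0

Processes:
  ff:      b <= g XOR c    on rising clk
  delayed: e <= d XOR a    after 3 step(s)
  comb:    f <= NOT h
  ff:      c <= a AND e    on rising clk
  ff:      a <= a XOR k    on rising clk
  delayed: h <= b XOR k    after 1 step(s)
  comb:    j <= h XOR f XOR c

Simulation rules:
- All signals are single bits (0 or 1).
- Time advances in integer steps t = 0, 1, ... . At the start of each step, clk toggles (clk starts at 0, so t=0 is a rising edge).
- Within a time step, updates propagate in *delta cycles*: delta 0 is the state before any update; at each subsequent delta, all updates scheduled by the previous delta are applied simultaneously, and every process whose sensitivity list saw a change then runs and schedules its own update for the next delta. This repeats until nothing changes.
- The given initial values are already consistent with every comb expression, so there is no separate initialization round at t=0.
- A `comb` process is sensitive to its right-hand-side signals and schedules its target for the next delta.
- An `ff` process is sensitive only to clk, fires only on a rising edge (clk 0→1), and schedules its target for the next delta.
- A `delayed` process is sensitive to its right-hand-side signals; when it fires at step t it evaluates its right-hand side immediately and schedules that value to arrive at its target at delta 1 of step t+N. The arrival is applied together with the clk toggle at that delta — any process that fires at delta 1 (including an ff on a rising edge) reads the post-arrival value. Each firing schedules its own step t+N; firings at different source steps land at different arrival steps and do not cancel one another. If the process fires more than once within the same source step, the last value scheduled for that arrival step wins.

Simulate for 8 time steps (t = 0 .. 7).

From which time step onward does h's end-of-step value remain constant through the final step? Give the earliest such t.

3

[bits: b,j,d,c,g,a,h,f,e,k,clk]
t=0: Δ0=00110001100 Δ1=00110001101 Δ2=10100001101 Δ3=11100001101 | 3Δ
t=1: Δ0=11100001101 Δ1=11100011100 Δ2=10100010100 Δ3=11100010100 | 3Δ
t=2: Δ0=11100010100 Δ1=11100010101 Δ2=01100010101 | 2Δ
t=3: Δ0=01100010101 Δ1=01100000100 Δ2=00100001100 Δ3=01100001100 | 3Δ
t=4: Δ0=01100001100 Δ1=01100001101 | 1Δ
t=5: Δ0=01100001101 Δ1=01100001100 | 1Δ
t=6: Δ0=01100001100 Δ1=01100001101 | 1Δ
t=7: Δ0=01100001101 Δ1=01100001100 | 1Δ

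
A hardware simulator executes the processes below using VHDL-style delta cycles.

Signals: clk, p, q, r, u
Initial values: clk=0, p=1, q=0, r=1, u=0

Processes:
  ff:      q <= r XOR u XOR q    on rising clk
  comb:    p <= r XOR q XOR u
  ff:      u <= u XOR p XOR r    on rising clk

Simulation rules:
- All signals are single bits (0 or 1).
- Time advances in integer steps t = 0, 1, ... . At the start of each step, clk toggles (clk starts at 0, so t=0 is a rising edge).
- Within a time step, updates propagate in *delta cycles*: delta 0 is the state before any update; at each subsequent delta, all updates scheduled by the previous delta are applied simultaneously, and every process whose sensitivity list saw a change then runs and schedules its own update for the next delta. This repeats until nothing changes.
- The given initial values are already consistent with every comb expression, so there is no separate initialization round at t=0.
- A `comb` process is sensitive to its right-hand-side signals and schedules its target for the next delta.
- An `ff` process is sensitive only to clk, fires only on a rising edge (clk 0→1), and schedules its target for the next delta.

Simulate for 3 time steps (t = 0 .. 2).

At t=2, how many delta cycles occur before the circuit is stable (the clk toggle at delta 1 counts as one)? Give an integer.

2

t0.Δ0 clk=0 u=0 p=1 q=0 r=1
t0.Δ1 clk=1 u=0 p=1 q=0 r=1
t0.Δ2 clk=1 u=0 p=1 q=1 r=1
t0.Δ3 clk=1 u=0 p=0 q=1 r=1
t1.Δ0 clk=1 u=0 p=0 q=1 r=1
t1.Δ1 clk=0 u=0 p=0 q=1 r=1
t2.Δ0 clk=0 u=0 p=0 q=1 r=1
t2.Δ1 clk=1 u=0 p=0 q=1 r=1
t2.Δ2 clk=1 u=1 p=0 q=0 r=1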